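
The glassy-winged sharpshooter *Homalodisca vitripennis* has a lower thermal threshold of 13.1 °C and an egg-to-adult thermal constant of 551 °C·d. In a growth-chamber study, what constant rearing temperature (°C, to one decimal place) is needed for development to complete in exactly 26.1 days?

34.2 °C

Required daily accumulation = 551 / 26.1 = 21.111 DD/day.
T = T_base + 21.111 = 13.1 + 21.111 = 34.211 ≈ 34.2 °C.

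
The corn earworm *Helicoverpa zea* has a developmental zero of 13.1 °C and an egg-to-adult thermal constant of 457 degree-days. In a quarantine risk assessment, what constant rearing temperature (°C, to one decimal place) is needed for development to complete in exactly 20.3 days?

35.6 °C

Required daily accumulation = 457 / 20.3 = 22.512 DD/day.
T = T_base + 22.512 = 13.1 + 22.512 = 35.612 ≈ 35.6 °C.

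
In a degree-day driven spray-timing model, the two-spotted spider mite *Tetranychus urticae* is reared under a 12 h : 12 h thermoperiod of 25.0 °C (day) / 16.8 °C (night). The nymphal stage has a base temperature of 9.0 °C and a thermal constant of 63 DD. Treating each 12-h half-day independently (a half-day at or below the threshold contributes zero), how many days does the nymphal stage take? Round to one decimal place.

Day half: max(0, 25.0 − 9.0) × 0.5 = 16.0 × 0.5 = 8.00 DD.
Night half: max(0, 16.8 − 9.0) × 0.5 = 7.8 × 0.5 = 3.90 DD.
Per 24 h: 11.90 DD/day.
Duration = 63 / 11.90 = 5.294 ≈ 5.3 days.

5.3 days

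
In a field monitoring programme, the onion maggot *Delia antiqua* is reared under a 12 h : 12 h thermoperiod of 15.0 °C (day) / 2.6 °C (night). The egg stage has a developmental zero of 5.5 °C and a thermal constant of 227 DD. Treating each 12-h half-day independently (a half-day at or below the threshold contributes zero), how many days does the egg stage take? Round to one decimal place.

Day half: max(0, 15.0 − 5.5) × 0.5 = 9.5 × 0.5 = 4.75 DD.
Night half: max(0, 2.6 − 5.5) × 0.5 = 0.0 × 0.5 = 0.00 DD.
Per 24 h: 4.75 DD/day.
Duration = 227 / 4.75 = 47.789 ≈ 47.8 days.

47.8 days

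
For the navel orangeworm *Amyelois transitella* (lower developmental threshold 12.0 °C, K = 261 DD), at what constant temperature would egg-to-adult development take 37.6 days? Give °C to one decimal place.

Required daily accumulation = 261 / 37.6 = 6.941 DD/day.
T = T_base + 6.941 = 12.0 + 6.941 = 18.941 ≈ 18.9 °C.

18.9 °C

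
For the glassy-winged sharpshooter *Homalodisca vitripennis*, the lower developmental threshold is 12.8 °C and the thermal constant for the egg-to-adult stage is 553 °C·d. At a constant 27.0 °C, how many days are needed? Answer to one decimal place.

38.9 days

Daily accumulation = 27.0 − 12.8 = 14.2 DD/day.
Duration = 553 / 14.2 = 38.944 ≈ 38.9 days.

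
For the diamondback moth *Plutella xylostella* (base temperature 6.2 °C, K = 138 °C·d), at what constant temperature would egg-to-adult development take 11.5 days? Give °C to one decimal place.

Required daily accumulation = 138 / 11.5 = 12.000 DD/day.
T = T_base + 12.000 = 6.2 + 12.000 = 18.200 ≈ 18.2 °C.

18.2 °C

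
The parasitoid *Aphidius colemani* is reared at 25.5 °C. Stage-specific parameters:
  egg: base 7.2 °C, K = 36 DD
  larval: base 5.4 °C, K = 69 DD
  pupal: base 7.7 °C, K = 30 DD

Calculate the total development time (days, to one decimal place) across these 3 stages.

7.1 days

egg: 36 / (25.5 − 7.2) = 36 / 18.3 = 1.967 d.
larval: 69 / (25.5 − 5.4) = 69 / 20.1 = 3.433 d.
pupal: 30 / (25.5 − 7.7) = 30 / 17.8 = 1.685 d.
Sum = 7.085 ≈ 7.1 days.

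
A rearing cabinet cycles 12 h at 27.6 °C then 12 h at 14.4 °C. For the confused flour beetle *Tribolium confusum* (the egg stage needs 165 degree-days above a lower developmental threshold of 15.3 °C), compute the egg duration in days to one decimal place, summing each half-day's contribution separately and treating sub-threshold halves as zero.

26.8 days

Day half: max(0, 27.6 − 15.3) × 0.5 = 12.3 × 0.5 = 6.15 DD.
Night half: max(0, 14.4 − 15.3) × 0.5 = 0.0 × 0.5 = 0.00 DD.
Per 24 h: 6.15 DD/day.
Duration = 165 / 6.15 = 26.829 ≈ 26.8 days.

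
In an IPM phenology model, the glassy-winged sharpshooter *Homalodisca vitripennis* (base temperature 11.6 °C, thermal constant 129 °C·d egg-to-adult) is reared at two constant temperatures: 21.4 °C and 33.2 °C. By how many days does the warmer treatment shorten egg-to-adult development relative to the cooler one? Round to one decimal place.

At 21.4 °C: 129 / (21.4 − 11.6) = 129 / 9.8 = 13.163 d.
At 33.2 °C: 129 / (33.2 − 11.6) = 129 / 21.6 = 5.972 d.
Difference = |13.163 − 5.972| = 7.191 ≈ 7.2 days.

7.2 days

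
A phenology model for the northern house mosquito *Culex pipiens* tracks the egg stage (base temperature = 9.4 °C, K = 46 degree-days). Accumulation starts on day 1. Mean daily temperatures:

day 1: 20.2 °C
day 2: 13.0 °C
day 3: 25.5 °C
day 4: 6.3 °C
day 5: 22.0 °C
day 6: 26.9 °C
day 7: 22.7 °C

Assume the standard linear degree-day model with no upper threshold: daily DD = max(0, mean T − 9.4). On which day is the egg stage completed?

day 6

Daily DD above 9.4 °C: 10.8, 3.6, 16.1, 0.0, 12.6, 17.5, 13.3.
Cumulative: 10.8, 14.4, 30.5, 30.5, 43.1, 60.6, 73.9.
The total first reaches 46 DD on day 6.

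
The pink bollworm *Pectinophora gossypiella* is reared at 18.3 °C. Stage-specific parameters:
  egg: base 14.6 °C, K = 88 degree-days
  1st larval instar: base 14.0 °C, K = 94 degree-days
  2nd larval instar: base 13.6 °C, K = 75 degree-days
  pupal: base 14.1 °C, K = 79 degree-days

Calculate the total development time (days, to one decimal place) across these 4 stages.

80.4 days

egg: 88 / (18.3 − 14.6) = 88 / 3.7 = 23.784 d.
1st larval instar: 94 / (18.3 − 14.0) = 94 / 4.3 = 21.860 d.
2nd larval instar: 75 / (18.3 − 13.6) = 75 / 4.7 = 15.957 d.
pupal: 79 / (18.3 − 14.1) = 79 / 4.2 = 18.810 d.
Sum = 80.411 ≈ 80.4 days.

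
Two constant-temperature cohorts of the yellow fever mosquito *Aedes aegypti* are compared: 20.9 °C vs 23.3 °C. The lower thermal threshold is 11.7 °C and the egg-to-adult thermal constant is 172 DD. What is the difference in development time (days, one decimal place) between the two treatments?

3.9 days

At 20.9 °C: 172 / (20.9 − 11.7) = 172 / 9.2 = 18.696 d.
At 23.3 °C: 172 / (23.3 − 11.7) = 172 / 11.6 = 14.828 d.
Difference = |18.696 − 14.828| = 3.868 ≈ 3.9 days.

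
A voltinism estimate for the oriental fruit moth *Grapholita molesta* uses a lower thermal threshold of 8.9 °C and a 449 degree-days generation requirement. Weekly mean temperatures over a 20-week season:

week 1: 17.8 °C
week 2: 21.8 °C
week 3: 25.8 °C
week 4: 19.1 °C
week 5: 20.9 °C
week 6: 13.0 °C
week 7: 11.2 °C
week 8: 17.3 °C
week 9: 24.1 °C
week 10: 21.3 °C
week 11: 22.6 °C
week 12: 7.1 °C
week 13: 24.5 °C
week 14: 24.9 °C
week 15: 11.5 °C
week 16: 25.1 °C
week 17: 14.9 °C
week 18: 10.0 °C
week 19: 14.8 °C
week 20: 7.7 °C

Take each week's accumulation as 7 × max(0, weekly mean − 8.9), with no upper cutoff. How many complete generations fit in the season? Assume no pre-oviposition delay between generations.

Weekly DD (7 × max(0, T̄ − 8.9)): 62.3, 90.3, 118.3, 71.4, 84.0, 28.7, 16.1, 58.8, 106.4, 86.8, 95.9, 0.0, 109.2, 112.0, 18.2, 113.4, 42.0, 7.7, 41.3, 0.0.
Season total = 1262.8 DD.
Complete generations = ⌊1262.8 / 449⌋ = 2.

2 generations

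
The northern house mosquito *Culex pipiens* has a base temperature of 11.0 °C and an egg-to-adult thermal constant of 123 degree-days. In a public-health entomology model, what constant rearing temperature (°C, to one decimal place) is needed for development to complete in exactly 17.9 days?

17.9 °C

Required daily accumulation = 123 / 17.9 = 6.872 DD/day.
T = T_base + 6.872 = 11.0 + 6.872 = 17.872 ≈ 17.9 °C.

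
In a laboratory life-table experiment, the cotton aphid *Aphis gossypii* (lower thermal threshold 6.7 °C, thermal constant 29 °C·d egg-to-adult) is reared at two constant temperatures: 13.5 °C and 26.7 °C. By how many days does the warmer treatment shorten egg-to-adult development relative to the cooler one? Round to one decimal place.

2.8 days

At 13.5 °C: 29 / (13.5 − 6.7) = 29 / 6.8 = 4.265 d.
At 26.7 °C: 29 / (26.7 − 6.7) = 29 / 20.0 = 1.450 d.
Difference = |4.265 − 1.450| = 2.815 ≈ 2.8 days.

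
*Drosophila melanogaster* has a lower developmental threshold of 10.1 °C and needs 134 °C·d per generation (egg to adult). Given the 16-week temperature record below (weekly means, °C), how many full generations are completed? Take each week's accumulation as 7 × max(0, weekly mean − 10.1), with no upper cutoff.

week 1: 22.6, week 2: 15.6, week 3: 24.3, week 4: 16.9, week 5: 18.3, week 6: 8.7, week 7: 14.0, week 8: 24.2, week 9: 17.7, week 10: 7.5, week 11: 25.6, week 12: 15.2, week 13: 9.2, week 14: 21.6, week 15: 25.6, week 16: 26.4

7 generations

Weekly DD (7 × max(0, T̄ − 10.1)): 87.5, 38.5, 99.4, 47.6, 57.4, 0.0, 27.3, 98.7, 53.2, 0.0, 108.5, 35.7, 0.0, 80.5, 108.5, 114.1.
Season total = 956.9 DD.
Complete generations = ⌊956.9 / 134⌋ = 7.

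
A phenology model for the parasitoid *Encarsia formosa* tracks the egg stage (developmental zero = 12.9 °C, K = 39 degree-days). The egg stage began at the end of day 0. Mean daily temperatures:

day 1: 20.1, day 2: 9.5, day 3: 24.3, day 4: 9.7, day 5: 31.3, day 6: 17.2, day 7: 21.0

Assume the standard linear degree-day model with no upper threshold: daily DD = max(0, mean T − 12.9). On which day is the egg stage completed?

day 6

Daily DD above 12.9 °C: 7.2, 0.0, 11.4, 0.0, 18.4, 4.3, 8.1.
Cumulative: 7.2, 7.2, 18.6, 18.6, 37.0, 41.3, 49.4.
The total first reaches 39 DD on day 6.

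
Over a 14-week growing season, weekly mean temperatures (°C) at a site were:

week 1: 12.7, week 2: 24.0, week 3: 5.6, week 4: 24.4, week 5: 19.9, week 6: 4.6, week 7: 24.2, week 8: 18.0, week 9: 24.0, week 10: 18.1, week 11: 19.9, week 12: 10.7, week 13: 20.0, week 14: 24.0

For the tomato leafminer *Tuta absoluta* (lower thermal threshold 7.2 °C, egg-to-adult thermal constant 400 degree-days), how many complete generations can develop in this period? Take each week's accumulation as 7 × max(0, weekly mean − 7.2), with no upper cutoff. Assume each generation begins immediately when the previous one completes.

2 generations

Weekly DD (7 × max(0, T̄ − 7.2)): 38.5, 117.6, 0.0, 120.4, 88.9, 0.0, 119.0, 75.6, 117.6, 76.3, 88.9, 24.5, 89.6, 117.6.
Season total = 1074.5 DD.
Complete generations = ⌊1074.5 / 400⌋ = 2.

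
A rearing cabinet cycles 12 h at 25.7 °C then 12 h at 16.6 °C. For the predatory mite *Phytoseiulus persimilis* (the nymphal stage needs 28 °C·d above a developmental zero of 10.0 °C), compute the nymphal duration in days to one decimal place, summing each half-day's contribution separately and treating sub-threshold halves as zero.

2.5 days

Day half: max(0, 25.7 − 10.0) × 0.5 = 15.7 × 0.5 = 7.85 DD.
Night half: max(0, 16.6 − 10.0) × 0.5 = 6.6 × 0.5 = 3.30 DD.
Per 24 h: 11.15 DD/day.
Duration = 28 / 11.15 = 2.511 ≈ 2.5 days.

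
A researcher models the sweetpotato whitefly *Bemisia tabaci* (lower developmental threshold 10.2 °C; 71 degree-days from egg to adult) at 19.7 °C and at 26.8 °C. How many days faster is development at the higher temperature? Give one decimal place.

At 19.7 °C: 71 / (19.7 − 10.2) = 71 / 9.5 = 7.474 d.
At 26.8 °C: 71 / (26.8 − 10.2) = 71 / 16.6 = 4.277 d.
Difference = |7.474 − 4.277| = 3.197 ≈ 3.2 days.

3.2 days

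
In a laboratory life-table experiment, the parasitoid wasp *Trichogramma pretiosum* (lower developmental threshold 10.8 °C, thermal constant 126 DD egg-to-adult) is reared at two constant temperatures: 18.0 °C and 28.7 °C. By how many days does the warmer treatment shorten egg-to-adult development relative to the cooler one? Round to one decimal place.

10.5 days

At 18.0 °C: 126 / (18.0 − 10.8) = 126 / 7.2 = 17.500 d.
At 28.7 °C: 126 / (28.7 − 10.8) = 126 / 17.9 = 7.039 d.
Difference = |17.500 − 7.039| = 10.461 ≈ 10.5 days.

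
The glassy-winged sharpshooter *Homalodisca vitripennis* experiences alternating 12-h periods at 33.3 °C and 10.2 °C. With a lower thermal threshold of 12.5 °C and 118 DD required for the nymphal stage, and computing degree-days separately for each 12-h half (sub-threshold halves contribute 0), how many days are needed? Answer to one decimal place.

11.3 days

Day half: max(0, 33.3 − 12.5) × 0.5 = 20.8 × 0.5 = 10.40 DD.
Night half: max(0, 10.2 − 12.5) × 0.5 = 0.0 × 0.5 = 0.00 DD.
Per 24 h: 10.40 DD/day.
Duration = 118 / 10.40 = 11.346 ≈ 11.3 days.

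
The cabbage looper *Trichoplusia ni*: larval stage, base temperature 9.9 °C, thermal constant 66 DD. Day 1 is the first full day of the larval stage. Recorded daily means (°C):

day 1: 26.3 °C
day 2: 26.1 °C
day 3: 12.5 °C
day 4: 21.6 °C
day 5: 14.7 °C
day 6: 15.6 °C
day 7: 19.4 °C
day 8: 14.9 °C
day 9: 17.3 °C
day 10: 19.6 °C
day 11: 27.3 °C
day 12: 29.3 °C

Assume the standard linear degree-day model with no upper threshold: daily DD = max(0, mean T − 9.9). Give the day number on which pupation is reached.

Daily DD above 9.9 °C: 16.4, 16.2, 2.6, 11.7, 4.8, 5.7, 9.5, 5.0, 7.4, 9.7, 17.4, 19.4.
Cumulative: 16.4, 32.6, 35.2, 46.9, 51.7, 57.4, 66.9, 71.9, 79.3, 89.0, 106.4, 125.8.
The total first reaches 66 DD on day 7.

day 7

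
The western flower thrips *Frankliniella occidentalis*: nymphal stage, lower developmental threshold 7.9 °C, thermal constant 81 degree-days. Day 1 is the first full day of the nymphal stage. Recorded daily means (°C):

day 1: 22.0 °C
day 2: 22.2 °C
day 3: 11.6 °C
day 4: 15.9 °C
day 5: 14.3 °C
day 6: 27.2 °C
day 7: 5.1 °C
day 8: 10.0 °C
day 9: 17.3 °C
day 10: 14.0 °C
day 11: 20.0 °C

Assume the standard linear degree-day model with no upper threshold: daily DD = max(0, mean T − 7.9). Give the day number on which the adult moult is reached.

day 10

Daily DD above 7.9 °C: 14.1, 14.3, 3.7, 8.0, 6.4, 19.3, 0.0, 2.1, 9.4, 6.1, 12.1.
Cumulative: 14.1, 28.4, 32.1, 40.1, 46.5, 65.8, 65.8, 67.9, 77.3, 83.4, 95.5.
The total first reaches 81 DD on day 10.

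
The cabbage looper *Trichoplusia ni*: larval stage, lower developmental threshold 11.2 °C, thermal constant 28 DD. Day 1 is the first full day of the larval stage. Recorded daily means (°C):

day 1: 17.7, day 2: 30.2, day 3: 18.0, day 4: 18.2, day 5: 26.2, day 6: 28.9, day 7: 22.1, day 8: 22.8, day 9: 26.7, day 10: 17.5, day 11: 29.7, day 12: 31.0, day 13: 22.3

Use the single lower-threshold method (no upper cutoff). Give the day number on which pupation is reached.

Daily DD above 11.2 °C: 6.5, 19.0, 6.8, 7.0, 15.0, 17.7, 10.9, 11.6, 15.5, 6.3, 18.5, 19.8, 11.1.
Cumulative: 6.5, 25.5, 32.3, 39.3, 54.3, 72.0, 82.9, 94.5, 110.0, 116.3, 134.8, 154.6, 165.7.
The total first reaches 28 DD on day 3.

day 3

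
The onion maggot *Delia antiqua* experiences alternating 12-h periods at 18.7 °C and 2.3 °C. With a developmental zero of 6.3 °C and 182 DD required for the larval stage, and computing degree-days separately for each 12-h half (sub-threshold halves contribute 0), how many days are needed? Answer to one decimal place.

Day half: max(0, 18.7 − 6.3) × 0.5 = 12.4 × 0.5 = 6.20 DD.
Night half: max(0, 2.3 − 6.3) × 0.5 = 0.0 × 0.5 = 0.00 DD.
Per 24 h: 6.20 DD/day.
Duration = 182 / 6.20 = 29.355 ≈ 29.4 days.

29.4 days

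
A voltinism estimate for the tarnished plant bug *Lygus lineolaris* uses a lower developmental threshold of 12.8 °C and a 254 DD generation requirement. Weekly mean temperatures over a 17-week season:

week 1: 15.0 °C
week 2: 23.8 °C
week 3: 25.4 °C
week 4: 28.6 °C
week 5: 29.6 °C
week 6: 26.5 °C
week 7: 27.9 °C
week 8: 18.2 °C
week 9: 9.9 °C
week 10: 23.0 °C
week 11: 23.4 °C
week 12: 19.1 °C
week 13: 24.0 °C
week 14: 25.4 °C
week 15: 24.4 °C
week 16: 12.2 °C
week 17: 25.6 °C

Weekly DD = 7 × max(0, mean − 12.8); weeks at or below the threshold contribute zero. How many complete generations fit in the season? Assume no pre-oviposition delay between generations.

Weekly DD (7 × max(0, T̄ − 12.8)): 15.4, 77.0, 88.2, 110.6, 117.6, 95.9, 105.7, 37.8, 0.0, 71.4, 74.2, 44.1, 78.4, 88.2, 81.2, 0.0, 89.6.
Season total = 1175.3 DD.
Complete generations = ⌊1175.3 / 254⌋ = 4.

4 generations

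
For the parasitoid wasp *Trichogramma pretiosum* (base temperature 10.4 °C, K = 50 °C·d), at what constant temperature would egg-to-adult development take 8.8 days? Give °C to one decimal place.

16.1 °C

Required daily accumulation = 50 / 8.8 = 5.682 DD/day.
T = T_base + 5.682 = 10.4 + 5.682 = 16.082 ≈ 16.1 °C.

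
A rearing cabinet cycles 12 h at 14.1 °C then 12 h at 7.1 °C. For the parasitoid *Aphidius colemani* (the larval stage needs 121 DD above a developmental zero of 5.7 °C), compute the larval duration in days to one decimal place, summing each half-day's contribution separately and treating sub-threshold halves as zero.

Day half: max(0, 14.1 − 5.7) × 0.5 = 8.4 × 0.5 = 4.20 DD.
Night half: max(0, 7.1 − 5.7) × 0.5 = 1.4 × 0.5 = 0.70 DD.
Per 24 h: 4.90 DD/day.
Duration = 121 / 4.90 = 24.694 ≈ 24.7 days.

24.7 days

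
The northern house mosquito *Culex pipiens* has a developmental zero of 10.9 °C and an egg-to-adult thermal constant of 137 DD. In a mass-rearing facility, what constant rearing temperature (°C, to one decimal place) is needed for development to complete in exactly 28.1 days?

Required daily accumulation = 137 / 28.1 = 4.875 DD/day.
T = T_base + 4.875 = 10.9 + 4.875 = 15.775 ≈ 15.8 °C.

15.8 °C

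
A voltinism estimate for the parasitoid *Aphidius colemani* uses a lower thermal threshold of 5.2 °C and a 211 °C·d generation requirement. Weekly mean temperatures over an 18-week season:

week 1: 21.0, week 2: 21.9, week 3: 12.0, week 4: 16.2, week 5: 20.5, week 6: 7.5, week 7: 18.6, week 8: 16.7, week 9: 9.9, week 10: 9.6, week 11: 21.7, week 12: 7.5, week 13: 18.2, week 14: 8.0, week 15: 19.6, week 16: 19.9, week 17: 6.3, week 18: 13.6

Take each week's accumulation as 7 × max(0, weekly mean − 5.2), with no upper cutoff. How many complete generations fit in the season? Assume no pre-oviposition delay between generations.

Weekly DD (7 × max(0, T̄ − 5.2)): 110.6, 116.9, 47.6, 77.0, 107.1, 16.1, 93.8, 80.5, 32.9, 30.8, 115.5, 16.1, 91.0, 19.6, 100.8, 102.9, 7.7, 58.8.
Season total = 1225.7 DD.
Complete generations = ⌊1225.7 / 211⌋ = 5.

5 generations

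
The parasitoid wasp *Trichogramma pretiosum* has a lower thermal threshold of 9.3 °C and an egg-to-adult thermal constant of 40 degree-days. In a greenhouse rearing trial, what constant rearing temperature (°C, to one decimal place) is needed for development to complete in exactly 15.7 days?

Required daily accumulation = 40 / 15.7 = 2.548 DD/day.
T = T_base + 2.548 = 9.3 + 2.548 = 11.848 ≈ 11.8 °C.

11.8 °C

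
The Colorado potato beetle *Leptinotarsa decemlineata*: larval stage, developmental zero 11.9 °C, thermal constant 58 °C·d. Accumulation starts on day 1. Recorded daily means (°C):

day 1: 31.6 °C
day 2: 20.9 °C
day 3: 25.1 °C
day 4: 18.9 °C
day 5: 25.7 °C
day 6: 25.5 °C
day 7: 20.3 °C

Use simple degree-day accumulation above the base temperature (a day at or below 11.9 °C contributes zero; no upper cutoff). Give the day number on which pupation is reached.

day 5

Daily DD above 11.9 °C: 19.7, 9.0, 13.2, 7.0, 13.8, 13.6, 8.4.
Cumulative: 19.7, 28.7, 41.9, 48.9, 62.7, 76.3, 84.7.
The total first reaches 58 DD on day 5.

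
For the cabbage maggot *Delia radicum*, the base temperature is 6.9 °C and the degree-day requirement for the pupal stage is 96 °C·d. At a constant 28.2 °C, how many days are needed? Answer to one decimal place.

Daily accumulation = 28.2 − 6.9 = 21.3 DD/day.
Duration = 96 / 21.3 = 4.507 ≈ 4.5 days.

4.5 days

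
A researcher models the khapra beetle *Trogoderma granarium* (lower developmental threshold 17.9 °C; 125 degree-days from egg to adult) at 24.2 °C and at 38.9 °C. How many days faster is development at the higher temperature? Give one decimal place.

13.9 days

At 24.2 °C: 125 / (24.2 − 17.9) = 125 / 6.3 = 19.841 d.
At 38.9 °C: 125 / (38.9 − 17.9) = 125 / 21.0 = 5.952 d.
Difference = |19.841 − 5.952| = 13.889 ≈ 13.9 days.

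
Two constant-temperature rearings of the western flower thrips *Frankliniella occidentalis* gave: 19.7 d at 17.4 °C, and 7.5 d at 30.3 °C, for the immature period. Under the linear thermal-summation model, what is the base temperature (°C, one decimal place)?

9.5 °C

Equal thermal constants: D₁(T₁ − T_b) = D₂(T₂ − T_b).
19.7·(17.4 − T_b) = 7.5·(30.3 − T_b)
T_b = (19.7·17.4 − 7.5·30.3) / (19.7 − 7.5) = 115.53 / 12.2 = 9.470 °C ≈ 9.5 °C.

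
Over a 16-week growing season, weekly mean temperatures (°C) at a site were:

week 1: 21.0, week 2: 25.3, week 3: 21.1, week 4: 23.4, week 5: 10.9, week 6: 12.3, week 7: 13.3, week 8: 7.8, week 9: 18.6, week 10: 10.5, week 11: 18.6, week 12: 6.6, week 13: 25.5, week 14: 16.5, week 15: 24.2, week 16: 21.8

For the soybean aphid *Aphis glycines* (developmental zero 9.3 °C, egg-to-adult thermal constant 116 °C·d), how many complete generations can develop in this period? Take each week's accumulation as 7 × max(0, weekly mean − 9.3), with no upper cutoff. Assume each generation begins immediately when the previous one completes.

8 generations

Weekly DD (7 × max(0, T̄ − 9.3)): 81.9, 112.0, 82.6, 98.7, 11.2, 21.0, 28.0, 0.0, 65.1, 8.4, 65.1, 0.0, 113.4, 50.4, 104.3, 87.5.
Season total = 929.6 DD.
Complete generations = ⌊929.6 / 116⌋ = 8.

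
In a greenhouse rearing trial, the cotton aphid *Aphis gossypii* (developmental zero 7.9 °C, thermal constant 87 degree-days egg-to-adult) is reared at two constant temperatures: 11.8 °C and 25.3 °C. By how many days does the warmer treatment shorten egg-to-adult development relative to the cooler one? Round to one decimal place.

17.3 days

At 11.8 °C: 87 / (11.8 − 7.9) = 87 / 3.9 = 22.308 d.
At 25.3 °C: 87 / (25.3 − 7.9) = 87 / 17.4 = 5.000 d.
Difference = |22.308 − 5.000| = 17.308 ≈ 17.3 days.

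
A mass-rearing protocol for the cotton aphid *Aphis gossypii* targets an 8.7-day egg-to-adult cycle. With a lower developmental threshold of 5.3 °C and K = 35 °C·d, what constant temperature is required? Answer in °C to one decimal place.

9.3 °C

Required daily accumulation = 35 / 8.7 = 4.023 DD/day.
T = T_base + 4.023 = 5.3 + 4.023 = 9.323 ≈ 9.3 °C.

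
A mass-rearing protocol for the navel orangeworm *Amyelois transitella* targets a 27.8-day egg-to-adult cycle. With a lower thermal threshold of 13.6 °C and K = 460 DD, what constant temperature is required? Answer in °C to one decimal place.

30.1 °C

Required daily accumulation = 460 / 27.8 = 16.547 DD/day.
T = T_base + 16.547 = 13.6 + 16.547 = 30.147 ≈ 30.1 °C.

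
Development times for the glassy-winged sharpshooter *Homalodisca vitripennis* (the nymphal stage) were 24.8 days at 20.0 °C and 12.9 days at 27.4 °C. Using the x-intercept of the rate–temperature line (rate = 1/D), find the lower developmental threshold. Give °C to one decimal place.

12.0 °C

Equal thermal constants: D₁(T₁ − T_b) = D₂(T₂ − T_b).
24.8·(20.0 − T_b) = 12.9·(27.4 − T_b)
T_b = (24.8·20.0 − 12.9·27.4) / (24.8 − 12.9) = 142.54 / 11.9 = 11.978 °C ≈ 12.0 °C.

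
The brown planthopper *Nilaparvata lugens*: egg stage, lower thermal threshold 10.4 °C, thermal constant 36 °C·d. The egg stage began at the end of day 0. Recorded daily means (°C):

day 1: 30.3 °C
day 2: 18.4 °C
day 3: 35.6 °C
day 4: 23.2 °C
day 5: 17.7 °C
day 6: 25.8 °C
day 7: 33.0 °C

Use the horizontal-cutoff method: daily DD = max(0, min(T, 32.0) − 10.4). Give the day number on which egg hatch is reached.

Daily DD above 10.4 °C (capped at 21.6): 19.9, 8.0, 21.6, 12.8, 7.3, 15.4, 21.6.
Cumulative: 19.9, 27.9, 49.5, 62.3, 69.6, 85.0, 106.6.
The total first reaches 36 DD on day 3.

day 3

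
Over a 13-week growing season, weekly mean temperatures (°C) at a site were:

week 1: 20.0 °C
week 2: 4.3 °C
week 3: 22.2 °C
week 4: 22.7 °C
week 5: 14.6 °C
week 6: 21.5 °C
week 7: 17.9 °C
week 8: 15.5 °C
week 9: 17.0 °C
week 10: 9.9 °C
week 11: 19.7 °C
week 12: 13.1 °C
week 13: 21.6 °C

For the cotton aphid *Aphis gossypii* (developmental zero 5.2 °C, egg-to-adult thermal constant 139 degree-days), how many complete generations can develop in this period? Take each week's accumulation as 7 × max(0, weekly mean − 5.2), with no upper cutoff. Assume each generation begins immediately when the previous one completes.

7 generations

Weekly DD (7 × max(0, T̄ − 5.2)): 103.6, 0.0, 119.0, 122.5, 65.8, 114.1, 88.9, 72.1, 82.6, 32.9, 101.5, 55.3, 114.8.
Season total = 1073.1 DD.
Complete generations = ⌊1073.1 / 139⌋ = 7.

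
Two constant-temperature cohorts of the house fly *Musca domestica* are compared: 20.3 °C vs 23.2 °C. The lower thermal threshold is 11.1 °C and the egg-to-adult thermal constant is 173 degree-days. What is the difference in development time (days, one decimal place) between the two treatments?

At 20.3 °C: 173 / (20.3 − 11.1) = 173 / 9.2 = 18.804 d.
At 23.2 °C: 173 / (23.2 − 11.1) = 173 / 12.1 = 14.298 d.
Difference = |18.804 − 14.298| = 4.507 ≈ 4.5 days.

4.5 days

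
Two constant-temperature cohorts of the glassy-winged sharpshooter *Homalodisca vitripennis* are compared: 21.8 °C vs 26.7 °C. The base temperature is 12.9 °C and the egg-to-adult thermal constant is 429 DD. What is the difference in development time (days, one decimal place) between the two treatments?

At 21.8 °C: 429 / (21.8 − 12.9) = 429 / 8.9 = 48.202 d.
At 26.7 °C: 429 / (26.7 − 12.9) = 429 / 13.8 = 31.087 d.
Difference = |48.202 − 31.087| = 17.115 ≈ 17.1 days.

17.1 days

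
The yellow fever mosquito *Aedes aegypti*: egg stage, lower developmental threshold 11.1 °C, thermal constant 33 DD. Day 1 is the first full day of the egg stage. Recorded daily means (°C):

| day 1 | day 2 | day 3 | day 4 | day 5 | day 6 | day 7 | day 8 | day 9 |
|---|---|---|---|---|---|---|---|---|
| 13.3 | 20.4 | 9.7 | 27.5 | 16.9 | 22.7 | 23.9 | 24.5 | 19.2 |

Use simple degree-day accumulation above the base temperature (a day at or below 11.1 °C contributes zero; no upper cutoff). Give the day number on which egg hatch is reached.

Daily DD above 11.1 °C: 2.2, 9.3, 0.0, 16.4, 5.8, 11.6, 12.8, 13.4, 8.1.
Cumulative: 2.2, 11.5, 11.5, 27.9, 33.7, 45.3, 58.1, 71.5, 79.6.
The total first reaches 33 DD on day 5.

day 5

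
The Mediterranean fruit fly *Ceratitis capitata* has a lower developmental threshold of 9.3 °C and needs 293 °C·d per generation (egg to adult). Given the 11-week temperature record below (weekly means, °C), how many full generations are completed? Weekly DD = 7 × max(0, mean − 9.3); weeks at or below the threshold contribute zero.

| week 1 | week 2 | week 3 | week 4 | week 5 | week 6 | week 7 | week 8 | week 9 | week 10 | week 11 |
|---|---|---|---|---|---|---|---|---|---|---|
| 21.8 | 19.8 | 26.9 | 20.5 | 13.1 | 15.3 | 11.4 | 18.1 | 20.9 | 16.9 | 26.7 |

2 generations

Weekly DD (7 × max(0, T̄ − 9.3)): 87.5, 73.5, 123.2, 78.4, 26.6, 42.0, 14.7, 61.6, 81.2, 53.2, 121.8.
Season total = 763.7 DD.
Complete generations = ⌊763.7 / 293⌋ = 2.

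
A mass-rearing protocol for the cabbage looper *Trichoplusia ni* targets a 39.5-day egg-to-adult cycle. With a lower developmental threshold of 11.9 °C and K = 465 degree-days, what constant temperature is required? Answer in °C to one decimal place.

Required daily accumulation = 465 / 39.5 = 11.772 DD/day.
T = T_base + 11.772 = 11.9 + 11.772 = 23.672 ≈ 23.7 °C.

23.7 °C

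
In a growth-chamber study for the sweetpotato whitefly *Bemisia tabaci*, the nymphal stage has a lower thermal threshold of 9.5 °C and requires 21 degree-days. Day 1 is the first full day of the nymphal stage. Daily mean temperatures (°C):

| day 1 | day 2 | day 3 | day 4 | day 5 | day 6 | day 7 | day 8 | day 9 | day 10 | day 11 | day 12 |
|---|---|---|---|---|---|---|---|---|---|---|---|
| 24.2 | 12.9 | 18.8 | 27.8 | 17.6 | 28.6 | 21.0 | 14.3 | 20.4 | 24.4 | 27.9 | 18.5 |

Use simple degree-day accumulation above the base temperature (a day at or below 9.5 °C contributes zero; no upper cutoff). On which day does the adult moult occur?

day 3

Daily DD above 9.5 °C: 14.7, 3.4, 9.3, 18.3, 8.1, 19.1, 11.5, 4.8, 10.9, 14.9, 18.4, 9.0.
Cumulative: 14.7, 18.1, 27.4, 45.7, 53.8, 72.9, 84.4, 89.2, 100.1, 115.0, 133.4, 142.4.
The total first reaches 21 DD on day 3.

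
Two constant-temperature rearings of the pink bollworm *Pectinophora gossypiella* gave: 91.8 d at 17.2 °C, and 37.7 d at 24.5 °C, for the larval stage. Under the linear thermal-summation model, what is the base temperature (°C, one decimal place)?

Equal thermal constants: D₁(T₁ − T_b) = D₂(T₂ − T_b).
91.8·(17.2 − T_b) = 37.7·(24.5 − T_b)
T_b = (91.8·17.2 − 37.7·24.5) / (91.8 − 37.7) = 655.31 / 54.1 = 12.113 °C ≈ 12.1 °C.

12.1 °C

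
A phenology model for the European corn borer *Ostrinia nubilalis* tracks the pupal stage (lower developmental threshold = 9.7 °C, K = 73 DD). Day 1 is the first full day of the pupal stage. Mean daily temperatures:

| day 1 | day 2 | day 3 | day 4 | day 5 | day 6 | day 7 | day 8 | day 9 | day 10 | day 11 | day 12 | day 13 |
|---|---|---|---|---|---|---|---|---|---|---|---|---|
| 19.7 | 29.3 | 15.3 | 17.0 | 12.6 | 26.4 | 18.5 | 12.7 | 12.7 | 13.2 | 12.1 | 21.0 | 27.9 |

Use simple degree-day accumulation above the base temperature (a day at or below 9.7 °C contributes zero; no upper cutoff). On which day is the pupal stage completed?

Daily DD above 9.7 °C: 10.0, 19.6, 5.6, 7.3, 2.9, 16.7, 8.8, 3.0, 3.0, 3.5, 2.4, 11.3, 18.2.
Cumulative: 10.0, 29.6, 35.2, 42.5, 45.4, 62.1, 70.9, 73.9, 76.9, 80.4, 82.8, 94.1, 112.3.
The total first reaches 73 DD on day 8.

day 8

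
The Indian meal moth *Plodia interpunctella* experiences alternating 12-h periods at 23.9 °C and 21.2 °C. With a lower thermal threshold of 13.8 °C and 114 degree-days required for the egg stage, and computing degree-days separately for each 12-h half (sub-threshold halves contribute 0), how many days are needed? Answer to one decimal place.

Day half: max(0, 23.9 − 13.8) × 0.5 = 10.1 × 0.5 = 5.05 DD.
Night half: max(0, 21.2 − 13.8) × 0.5 = 7.4 × 0.5 = 3.70 DD.
Per 24 h: 8.75 DD/day.
Duration = 114 / 8.75 = 13.029 ≈ 13.0 days.

13.0 days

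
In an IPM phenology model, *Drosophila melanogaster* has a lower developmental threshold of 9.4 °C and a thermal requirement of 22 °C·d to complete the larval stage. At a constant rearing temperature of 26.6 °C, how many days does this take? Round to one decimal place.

Daily accumulation = 26.6 − 9.4 = 17.2 DD/day.
Duration = 22 / 17.2 = 1.279 ≈ 1.3 days.

1.3 days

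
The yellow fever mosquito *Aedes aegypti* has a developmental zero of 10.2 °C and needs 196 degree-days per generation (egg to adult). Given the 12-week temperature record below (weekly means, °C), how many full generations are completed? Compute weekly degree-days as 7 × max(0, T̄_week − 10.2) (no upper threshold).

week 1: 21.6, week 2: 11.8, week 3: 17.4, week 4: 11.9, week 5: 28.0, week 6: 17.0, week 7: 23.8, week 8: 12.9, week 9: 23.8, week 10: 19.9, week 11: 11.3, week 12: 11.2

3 generations

Weekly DD (7 × max(0, T̄ − 10.2)): 79.8, 11.2, 50.4, 11.9, 124.6, 47.6, 95.2, 18.9, 95.2, 67.9, 7.7, 7.0.
Season total = 617.4 DD.
Complete generations = ⌊617.4 / 196⌋ = 3.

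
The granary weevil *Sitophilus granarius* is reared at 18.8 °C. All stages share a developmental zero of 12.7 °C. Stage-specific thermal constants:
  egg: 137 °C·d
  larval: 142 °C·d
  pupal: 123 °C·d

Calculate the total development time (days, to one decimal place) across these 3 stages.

Daily accumulation at 18.8 °C = 18.8 − 12.7 = 6.1 DD/day.
Total K = 137 + 142 + 123 = 402 DD.
Total duration = 402 / 6.1 = 65.902 ≈ 65.9 days.

65.9 days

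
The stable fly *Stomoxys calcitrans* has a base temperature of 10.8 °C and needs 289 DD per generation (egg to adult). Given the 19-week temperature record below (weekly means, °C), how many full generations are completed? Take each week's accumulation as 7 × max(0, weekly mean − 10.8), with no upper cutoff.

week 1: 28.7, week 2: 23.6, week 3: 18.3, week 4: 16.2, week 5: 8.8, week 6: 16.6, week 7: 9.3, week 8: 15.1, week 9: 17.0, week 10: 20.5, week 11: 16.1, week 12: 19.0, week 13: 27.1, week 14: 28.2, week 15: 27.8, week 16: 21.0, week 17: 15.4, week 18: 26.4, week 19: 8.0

3 generations

Weekly DD (7 × max(0, T̄ − 10.8)): 125.3, 89.6, 52.5, 37.8, 0.0, 40.6, 0.0, 30.1, 43.4, 67.9, 37.1, 57.4, 114.1, 121.8, 119.0, 71.4, 32.2, 109.2, 0.0.
Season total = 1149.4 DD.
Complete generations = ⌊1149.4 / 289⌋ = 3.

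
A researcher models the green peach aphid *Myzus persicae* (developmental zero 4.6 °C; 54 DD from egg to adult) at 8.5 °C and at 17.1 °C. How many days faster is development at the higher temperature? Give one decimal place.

At 8.5 °C: 54 / (8.5 − 4.6) = 54 / 3.9 = 13.846 d.
At 17.1 °C: 54 / (17.1 − 4.6) = 54 / 12.5 = 4.320 d.
Difference = |13.846 − 4.320| = 9.526 ≈ 9.5 days.

9.5 days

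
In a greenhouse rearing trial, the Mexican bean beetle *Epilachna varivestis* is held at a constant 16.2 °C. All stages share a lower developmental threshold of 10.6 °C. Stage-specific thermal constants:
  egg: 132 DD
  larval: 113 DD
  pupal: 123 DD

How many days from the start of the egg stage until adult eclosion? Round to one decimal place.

Daily accumulation at 16.2 °C = 16.2 − 10.6 = 5.6 DD/day.
Total K = 132 + 113 + 123 = 368 DD.
Total duration = 368 / 5.6 = 65.714 ≈ 65.7 days.

65.7 days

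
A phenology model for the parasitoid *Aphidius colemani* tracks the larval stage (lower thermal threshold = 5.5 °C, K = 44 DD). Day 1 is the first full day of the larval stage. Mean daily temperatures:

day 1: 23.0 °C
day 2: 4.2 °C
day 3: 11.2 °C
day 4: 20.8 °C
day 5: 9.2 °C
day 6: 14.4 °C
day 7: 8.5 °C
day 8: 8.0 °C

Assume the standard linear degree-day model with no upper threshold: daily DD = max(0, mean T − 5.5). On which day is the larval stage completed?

day 6

Daily DD above 5.5 °C: 17.5, 0.0, 5.7, 15.3, 3.7, 8.9, 3.0, 2.5.
Cumulative: 17.5, 17.5, 23.2, 38.5, 42.2, 51.1, 54.1, 56.6.
The total first reaches 44 DD on day 6.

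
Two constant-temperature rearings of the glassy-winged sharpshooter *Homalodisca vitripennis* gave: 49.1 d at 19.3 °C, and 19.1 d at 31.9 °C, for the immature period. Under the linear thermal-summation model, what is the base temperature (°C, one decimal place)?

Under the model K = D·(T − T_b), so D₁·(T₁ − T_b) = D₂·(T₂ − T_b).
49.1·(19.3 − T_b) = 19.1·(31.9 − T_b)
T_b = (49.1·19.3 − 19.1·31.9) / (49.1 − 19.1) = 338.34 / 30.0 = 11.278 °C ≈ 11.3 °C.

11.3 °C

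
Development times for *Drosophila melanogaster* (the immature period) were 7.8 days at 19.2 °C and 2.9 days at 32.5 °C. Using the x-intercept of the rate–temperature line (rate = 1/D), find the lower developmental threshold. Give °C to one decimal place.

Equal thermal constants: D₁(T₁ − T_b) = D₂(T₂ − T_b).
7.8·(19.2 − T_b) = 2.9·(32.5 − T_b)
T_b = (7.8·19.2 − 2.9·32.5) / (7.8 − 2.9) = 55.51 / 4.9 = 11.329 °C ≈ 11.3 °C.

11.3 °C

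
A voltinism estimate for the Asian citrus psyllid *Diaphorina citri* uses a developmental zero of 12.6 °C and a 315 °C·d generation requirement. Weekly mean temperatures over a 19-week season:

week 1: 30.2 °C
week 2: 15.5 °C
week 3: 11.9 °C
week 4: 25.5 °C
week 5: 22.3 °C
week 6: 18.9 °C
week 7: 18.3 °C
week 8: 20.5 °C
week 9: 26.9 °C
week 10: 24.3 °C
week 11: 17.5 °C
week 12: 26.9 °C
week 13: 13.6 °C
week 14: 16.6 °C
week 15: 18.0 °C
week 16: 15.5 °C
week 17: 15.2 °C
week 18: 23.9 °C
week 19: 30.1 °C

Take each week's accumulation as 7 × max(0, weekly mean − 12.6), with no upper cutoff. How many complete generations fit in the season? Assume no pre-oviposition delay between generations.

Weekly DD (7 × max(0, T̄ − 12.6)): 123.2, 20.3, 0.0, 90.3, 67.9, 44.1, 39.9, 55.3, 100.1, 81.9, 34.3, 100.1, 7.0, 28.0, 37.8, 20.3, 18.2, 79.1, 122.5.
Season total = 1070.3 DD.
Complete generations = ⌊1070.3 / 315⌋ = 3.

3 generations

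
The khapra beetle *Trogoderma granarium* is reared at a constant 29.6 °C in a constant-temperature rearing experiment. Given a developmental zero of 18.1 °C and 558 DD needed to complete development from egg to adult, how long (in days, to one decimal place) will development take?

Daily accumulation = 29.6 − 18.1 = 11.5 DD/day.
Duration = 558 / 11.5 = 48.522 ≈ 48.5 days.

48.5 days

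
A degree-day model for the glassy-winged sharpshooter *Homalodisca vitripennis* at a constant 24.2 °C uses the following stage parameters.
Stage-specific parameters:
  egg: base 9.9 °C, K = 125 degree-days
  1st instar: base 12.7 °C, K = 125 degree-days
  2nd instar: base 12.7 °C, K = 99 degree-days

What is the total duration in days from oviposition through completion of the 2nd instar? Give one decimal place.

28.2 days

egg: 125 / (24.2 − 9.9) = 125 / 14.3 = 8.741 d.
1st instar: 125 / (24.2 − 12.7) = 125 / 11.5 = 10.870 d.
2nd instar: 99 / (24.2 − 12.7) = 99 / 11.5 = 8.609 d.
Sum = 28.220 ≈ 28.2 days.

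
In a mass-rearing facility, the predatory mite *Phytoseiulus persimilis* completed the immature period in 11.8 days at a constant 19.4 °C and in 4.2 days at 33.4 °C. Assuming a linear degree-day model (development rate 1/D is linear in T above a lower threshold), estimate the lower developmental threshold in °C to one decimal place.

Equal thermal constants: D₁(T₁ − T_b) = D₂(T₂ − T_b).
11.8·(19.4 − T_b) = 4.2·(33.4 − T_b)
T_b = (11.8·19.4 − 4.2·33.4) / (11.8 − 4.2) = 88.64 / 7.6 = 11.663 °C ≈ 11.7 °C.

11.7 °C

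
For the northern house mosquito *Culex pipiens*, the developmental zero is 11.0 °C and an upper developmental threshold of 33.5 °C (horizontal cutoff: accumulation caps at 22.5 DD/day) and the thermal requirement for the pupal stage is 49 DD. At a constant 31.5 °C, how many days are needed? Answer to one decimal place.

2.4 days

Daily accumulation = 31.5 − 11.0 = 20.5 DD/day.
Duration = 49 / 20.5 = 2.390 ≈ 2.4 days.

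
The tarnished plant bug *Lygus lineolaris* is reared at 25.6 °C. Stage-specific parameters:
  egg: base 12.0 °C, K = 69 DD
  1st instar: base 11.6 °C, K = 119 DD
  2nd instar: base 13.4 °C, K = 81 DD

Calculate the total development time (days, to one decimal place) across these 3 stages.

egg: 69 / (25.6 − 12.0) = 69 / 13.6 = 5.074 d.
1st instar: 119 / (25.6 − 11.6) = 119 / 14.0 = 8.500 d.
2nd instar: 81 / (25.6 − 13.4) = 81 / 12.2 = 6.639 d.
Sum = 20.213 ≈ 20.2 days.

20.2 days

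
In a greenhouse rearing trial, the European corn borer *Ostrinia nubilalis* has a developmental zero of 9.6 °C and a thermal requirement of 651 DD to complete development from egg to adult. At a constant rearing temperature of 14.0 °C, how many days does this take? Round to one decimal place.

Daily accumulation = 14.0 − 9.6 = 4.4 DD/day.
Duration = 651 / 4.4 = 147.955 ≈ 148.0 days.

148.0 days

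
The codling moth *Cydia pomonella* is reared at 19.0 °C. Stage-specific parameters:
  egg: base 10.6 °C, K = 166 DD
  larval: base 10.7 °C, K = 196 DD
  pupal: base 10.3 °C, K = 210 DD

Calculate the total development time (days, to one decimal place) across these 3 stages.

67.5 days

egg: 166 / (19.0 − 10.6) = 166 / 8.4 = 19.762 d.
larval: 196 / (19.0 − 10.7) = 196 / 8.3 = 23.614 d.
pupal: 210 / (19.0 − 10.3) = 210 / 8.7 = 24.138 d.
Sum = 67.514 ≈ 67.5 days.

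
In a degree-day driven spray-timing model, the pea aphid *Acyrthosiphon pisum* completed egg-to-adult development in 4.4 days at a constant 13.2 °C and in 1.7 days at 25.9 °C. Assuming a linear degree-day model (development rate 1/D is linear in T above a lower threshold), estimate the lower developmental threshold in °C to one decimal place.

Under the model K = D·(T − T_b), so D₁·(T₁ − T_b) = D₂·(T₂ − T_b).
4.4·(13.2 − T_b) = 1.7·(25.9 − T_b)
T_b = (4.4·13.2 − 1.7·25.9) / (4.4 − 1.7) = 14.05 / 2.7 = 5.204 °C ≈ 5.2 °C.

5.2 °C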